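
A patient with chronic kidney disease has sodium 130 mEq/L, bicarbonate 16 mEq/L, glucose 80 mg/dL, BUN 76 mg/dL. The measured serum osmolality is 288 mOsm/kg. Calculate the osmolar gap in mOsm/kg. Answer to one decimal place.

-3.6 mOsm/kg

Calculated osmolality = 2·Na + glucose/18 + BUN/2.8
= 2·130 + 80/18 + 76/2.8
= 260 + 4.44 + 27.14
= 291.58 mOsm/kg ≈ 291.6 mOsm/kg
Osmolar gap = measured − calculated = 288 − 291.6 = -3.6 mOsm/kg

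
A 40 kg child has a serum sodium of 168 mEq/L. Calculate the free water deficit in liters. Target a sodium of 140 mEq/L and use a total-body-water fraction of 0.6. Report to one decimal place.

TBW = 0.6 · 40 = 24 L
Free water deficit = TBW · (Na/140 − 1)
= 24 · (168/140 − 1)
= 24 · 0.2
= 4.8 L

4.8 L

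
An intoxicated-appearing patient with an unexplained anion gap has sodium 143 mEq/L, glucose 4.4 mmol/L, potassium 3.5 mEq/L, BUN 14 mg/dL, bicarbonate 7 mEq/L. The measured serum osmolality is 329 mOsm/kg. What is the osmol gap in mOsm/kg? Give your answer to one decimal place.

33.6 mOsm/kg

Calculated osmolality = 2·Na + glucose + BUN/2.8
= 2·143 + 4.4 + 14/2.8
= 286 + 4.40 + 5
= 295.4 mOsm/kg ≈ 295.4 mOsm/kg
Osmolar gap = measured − calculated = 329 − 295.4 = 33.6 mOsm/kg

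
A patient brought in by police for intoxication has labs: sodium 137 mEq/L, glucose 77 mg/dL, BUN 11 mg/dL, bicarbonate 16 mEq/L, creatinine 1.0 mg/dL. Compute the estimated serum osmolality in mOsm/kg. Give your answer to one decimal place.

282.2 mOsm/kg

Calculated osmolality = 2·Na + glucose/18 + BUN/2.8
= 2·137 + 77/18 + 11/2.8
= 274 + 4.28 + 3.93
= 282.21 mOsm/kg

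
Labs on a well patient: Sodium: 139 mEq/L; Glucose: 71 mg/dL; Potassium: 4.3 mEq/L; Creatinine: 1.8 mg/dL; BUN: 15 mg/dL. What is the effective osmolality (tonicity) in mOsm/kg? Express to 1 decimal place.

Effective osmolality excludes urea (freely permeant across cell membranes):
2·Na + glucose/18
= 2·139 + 71/18
= 278 + 3.94
= 281.94 mOsm/kg

281.9 mOsm/kg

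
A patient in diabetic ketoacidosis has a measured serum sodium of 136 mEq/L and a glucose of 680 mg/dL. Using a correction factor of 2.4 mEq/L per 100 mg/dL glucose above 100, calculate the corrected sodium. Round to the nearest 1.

150 mEq/L

Corrected Na = measured Na + 2.4 · (glucose − 100)/100
= 136 + 2.4 · (680 − 100)/100
= 136 + 13.9
= 149.9 mEq/L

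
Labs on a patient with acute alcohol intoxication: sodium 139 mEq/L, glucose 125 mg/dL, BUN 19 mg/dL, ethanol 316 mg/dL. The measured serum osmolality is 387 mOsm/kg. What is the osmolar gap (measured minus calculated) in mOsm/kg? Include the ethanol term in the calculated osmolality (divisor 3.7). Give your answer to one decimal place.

Calculated osmolality = 2·Na + glucose/18 + BUN/2.8 + ethanol/3.7
= 2·139 + 125/18 + 19/2.8 + 316/3.7
= 278 + 6.94 + 6.79 + 85.41
= 377.14 mOsm/kg ≈ 377.1 mOsm/kg
Osmolar gap = measured − calculated = 387 − 377.1 = 9.9 mOsm/kg

9.9 mOsm/kg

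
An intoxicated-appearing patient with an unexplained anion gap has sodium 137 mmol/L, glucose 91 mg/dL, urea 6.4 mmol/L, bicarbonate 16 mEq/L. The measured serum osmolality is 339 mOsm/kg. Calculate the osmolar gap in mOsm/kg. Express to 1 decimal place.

53.5 mOsm/kg

Calculated osmolality = 2·Na + glucose/18 + urea
= 2·137 + 91/18 + 6.4
= 274 + 5.06 + 6.40
= 285.46 mOsm/kg ≈ 285.5 mOsm/kg
Osmolar gap = measured − calculated = 339 − 285.5 = 53.5 mOsm/kg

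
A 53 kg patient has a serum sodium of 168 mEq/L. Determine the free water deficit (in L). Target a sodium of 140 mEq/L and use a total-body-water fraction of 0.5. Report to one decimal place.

5.3 L

TBW = 0.5 · 53 = 26.5 L
Free water deficit = TBW · (Na/140 − 1)
= 26.5 · (168/140 − 1)
= 26.5 · 0.2
= 5.3 L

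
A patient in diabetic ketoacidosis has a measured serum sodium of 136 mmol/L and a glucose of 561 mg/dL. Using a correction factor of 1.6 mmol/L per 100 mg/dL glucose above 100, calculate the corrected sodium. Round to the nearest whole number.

143 mmol/L

Corrected Na = measured Na + 1.6 · (glucose − 100)/100
= 136 + 1.6 · (561 − 100)/100
= 136 + 7.4
= 143.4 mmol/L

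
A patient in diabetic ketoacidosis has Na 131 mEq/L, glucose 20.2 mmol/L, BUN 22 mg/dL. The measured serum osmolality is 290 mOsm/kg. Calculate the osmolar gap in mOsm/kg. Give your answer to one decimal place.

-0.1 mOsm/kg

Calculated osmolality = 2·Na + glucose + BUN/2.8
= 2·131 + 20.2 + 22/2.8
= 262 + 20.20 + 7.86
= 290.06 mOsm/kg ≈ 290.1 mOsm/kg
Osmolar gap = measured − calculated = 290 − 290.1 = -0.1 mOsm/kg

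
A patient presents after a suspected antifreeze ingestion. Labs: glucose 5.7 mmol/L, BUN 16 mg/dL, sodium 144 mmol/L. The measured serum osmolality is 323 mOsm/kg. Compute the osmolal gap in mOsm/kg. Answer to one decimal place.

23.6 mOsm/kg

Calculated osmolality = 2·Na + glucose + BUN/2.8
= 2·144 + 5.7 + 16/2.8
= 288 + 5.70 + 5.71
= 299.41 mOsm/kg ≈ 299.4 mOsm/kg
Osmolar gap = measured − calculated = 323 − 299.4 = 23.6 mOsm/kg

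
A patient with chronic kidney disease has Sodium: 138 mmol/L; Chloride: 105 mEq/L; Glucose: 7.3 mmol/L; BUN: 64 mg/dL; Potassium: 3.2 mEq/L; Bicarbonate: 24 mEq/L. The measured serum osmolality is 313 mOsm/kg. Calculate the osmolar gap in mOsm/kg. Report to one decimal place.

Calculated osmolality = 2·Na + glucose + BUN/2.8
= 2·138 + 7.3 + 64/2.8
= 276 + 7.30 + 22.86
= 306.16 mOsm/kg ≈ 306.2 mOsm/kg
Osmolar gap = measured − calculated = 313 − 306.2 = 6.8 mOsm/kg

6.8 mOsm/kg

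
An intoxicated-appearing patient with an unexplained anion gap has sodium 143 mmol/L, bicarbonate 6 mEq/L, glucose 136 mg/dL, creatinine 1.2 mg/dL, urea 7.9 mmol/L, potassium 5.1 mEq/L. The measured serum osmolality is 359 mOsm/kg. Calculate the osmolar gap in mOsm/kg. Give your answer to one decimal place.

Calculated osmolality = 2·Na + glucose/18 + urea
= 2·143 + 136/18 + 7.9
= 286 + 7.56 + 7.90
= 301.46 mOsm/kg ≈ 301.5 mOsm/kg
Osmolar gap = measured − calculated = 359 − 301.5 = 57.5 mOsm/kg

57.5 mOsm/kg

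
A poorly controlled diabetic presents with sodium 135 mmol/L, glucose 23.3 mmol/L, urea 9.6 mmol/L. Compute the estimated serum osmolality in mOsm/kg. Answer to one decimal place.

Calculated osmolality = 2·Na + glucose + urea
= 2·135 + 23.3 + 9.6
= 270 + 23.30 + 9.60
= 302.9 mOsm/kg

302.9 mOsm/kg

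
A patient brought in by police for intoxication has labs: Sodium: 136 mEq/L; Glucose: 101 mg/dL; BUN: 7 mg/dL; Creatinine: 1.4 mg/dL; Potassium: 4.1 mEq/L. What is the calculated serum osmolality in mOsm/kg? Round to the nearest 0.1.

Calculated osmolality = 2·Na + glucose/18 + BUN/2.8
= 2·136 + 101/18 + 7/2.8
= 272 + 5.61 + 2.50
= 280.11 mOsm/kg

280.1 mOsm/kg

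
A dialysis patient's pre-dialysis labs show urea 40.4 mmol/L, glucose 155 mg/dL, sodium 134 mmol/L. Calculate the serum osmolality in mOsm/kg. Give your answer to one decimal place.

317.0 mOsm/kg

Calculated osmolality = 2·Na + glucose/18 + urea
= 2·134 + 155/18 + 40.4
= 268 + 8.61 + 40.40
= 317.01 mOsm/kg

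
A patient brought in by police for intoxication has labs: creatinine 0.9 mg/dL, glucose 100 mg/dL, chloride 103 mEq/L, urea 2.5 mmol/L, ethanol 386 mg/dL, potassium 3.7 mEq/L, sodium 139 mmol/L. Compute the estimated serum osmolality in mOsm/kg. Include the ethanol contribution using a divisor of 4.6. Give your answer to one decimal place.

370.0 mOsm/kg

Calculated osmolality = 2·Na + glucose/18 + urea + ethanol/4.6
= 2·139 + 100/18 + 2.5 + 386/4.6
= 278 + 5.56 + 2.50 + 83.91
= 369.97 mOsm/kg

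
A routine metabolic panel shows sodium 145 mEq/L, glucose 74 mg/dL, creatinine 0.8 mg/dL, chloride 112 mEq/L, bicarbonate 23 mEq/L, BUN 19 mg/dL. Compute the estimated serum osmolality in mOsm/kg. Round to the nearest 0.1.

300.9 mOsm/kg

Calculated osmolality = 2·Na + glucose/18 + BUN/2.8
= 2·145 + 74/18 + 19/2.8
= 290 + 4.11 + 6.79
= 300.9 mOsm/kg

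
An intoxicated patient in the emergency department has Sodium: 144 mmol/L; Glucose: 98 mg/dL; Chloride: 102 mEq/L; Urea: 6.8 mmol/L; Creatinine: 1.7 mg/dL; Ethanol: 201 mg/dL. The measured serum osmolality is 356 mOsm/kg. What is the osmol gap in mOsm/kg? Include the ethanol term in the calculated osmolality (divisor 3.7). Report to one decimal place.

1.4 mOsm/kg

Calculated osmolality = 2·Na + glucose/18 + urea + ethanol/3.7
= 2·144 + 98/18 + 6.8 + 201/3.7
= 288 + 5.44 + 6.80 + 54.32
= 354.56 mOsm/kg ≈ 354.6 mOsm/kg
Osmolar gap = measured − calculated = 356 − 354.6 = 1.4 mOsm/kg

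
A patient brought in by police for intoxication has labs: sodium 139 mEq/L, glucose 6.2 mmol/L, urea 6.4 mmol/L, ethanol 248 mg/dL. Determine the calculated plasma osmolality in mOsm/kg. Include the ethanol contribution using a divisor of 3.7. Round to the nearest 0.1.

357.6 mOsm/kg

Calculated osmolality = 2·Na + glucose + urea + ethanol/3.7
= 2·139 + 6.2 + 6.4 + 248/3.7
= 278 + 6.20 + 6.40 + 67.03
= 357.63 mOsm/kg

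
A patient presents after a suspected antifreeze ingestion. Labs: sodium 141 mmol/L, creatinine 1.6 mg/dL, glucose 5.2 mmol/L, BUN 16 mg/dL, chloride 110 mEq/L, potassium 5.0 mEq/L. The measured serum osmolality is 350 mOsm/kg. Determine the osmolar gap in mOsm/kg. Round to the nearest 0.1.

57.1 mOsm/kg

Calculated osmolality = 2·Na + glucose + BUN/2.8
= 2·141 + 5.2 + 16/2.8
= 282 + 5.20 + 5.71
= 292.91 mOsm/kg ≈ 292.9 mOsm/kg
Osmolar gap = measured − calculated = 350 − 292.9 = 57.1 mOsm/kg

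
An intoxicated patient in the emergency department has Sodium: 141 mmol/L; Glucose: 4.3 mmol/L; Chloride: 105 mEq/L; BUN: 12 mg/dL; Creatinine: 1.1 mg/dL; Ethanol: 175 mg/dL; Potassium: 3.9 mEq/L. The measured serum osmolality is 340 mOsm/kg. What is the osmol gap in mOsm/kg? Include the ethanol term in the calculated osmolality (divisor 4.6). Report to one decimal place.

Calculated osmolality = 2·Na + glucose + BUN/2.8 + ethanol/4.6
= 2·141 + 4.3 + 12/2.8 + 175/4.6
= 282 + 4.30 + 4.29 + 38.04
= 328.63 mOsm/kg ≈ 328.6 mOsm/kg
Osmolar gap = measured − calculated = 340 − 328.6 = 11.4 mOsm/kg

11.4 mOsm/kg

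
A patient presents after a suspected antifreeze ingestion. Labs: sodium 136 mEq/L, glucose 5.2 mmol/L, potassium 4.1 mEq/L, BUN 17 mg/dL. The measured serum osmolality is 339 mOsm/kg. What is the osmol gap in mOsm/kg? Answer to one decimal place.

Calculated osmolality = 2·Na + glucose + BUN/2.8
= 2·136 + 5.2 + 17/2.8
= 272 + 5.20 + 6.07
= 283.27 mOsm/kg ≈ 283.3 mOsm/kg
Osmolar gap = measured − calculated = 339 − 283.3 = 55.7 mOsm/kg

55.7 mOsm/kg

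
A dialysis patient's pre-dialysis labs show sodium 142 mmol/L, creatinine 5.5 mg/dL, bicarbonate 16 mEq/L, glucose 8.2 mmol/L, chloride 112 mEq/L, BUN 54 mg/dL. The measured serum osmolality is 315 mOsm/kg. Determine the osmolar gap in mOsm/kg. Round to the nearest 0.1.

Calculated osmolality = 2·Na + glucose + BUN/2.8
= 2·142 + 8.2 + 54/2.8
= 284 + 8.20 + 19.29
= 311.49 mOsm/kg ≈ 311.5 mOsm/kg
Osmolar gap = measured − calculated = 315 − 311.5 = 3.5 mOsm/kg

3.5 mOsm/kg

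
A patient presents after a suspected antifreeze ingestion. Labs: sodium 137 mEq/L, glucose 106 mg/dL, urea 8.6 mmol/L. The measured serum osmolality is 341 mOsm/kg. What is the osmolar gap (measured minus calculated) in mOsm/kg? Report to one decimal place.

52.5 mOsm/kg

Calculated osmolality = 2·Na + glucose/18 + urea
= 2·137 + 106/18 + 8.6
= 274 + 5.89 + 8.60
= 288.49 mOsm/kg ≈ 288.5 mOsm/kg
Osmolar gap = measured − calculated = 341 − 288.5 = 52.5 mOsm/kg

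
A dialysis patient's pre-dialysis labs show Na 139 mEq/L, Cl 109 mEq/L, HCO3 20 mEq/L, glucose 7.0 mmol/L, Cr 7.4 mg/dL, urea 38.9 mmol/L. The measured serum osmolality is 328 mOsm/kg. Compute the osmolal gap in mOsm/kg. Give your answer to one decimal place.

Calculated osmolality = 2·Na + glucose + urea
= 2·139 + 7 + 38.9
= 278 + 7 + 38.90
= 323.9 mOsm/kg ≈ 323.9 mOsm/kg
Osmolar gap = measured − calculated = 328 − 323.9 = 4.1 mOsm/kg

4.1 mOsm/kg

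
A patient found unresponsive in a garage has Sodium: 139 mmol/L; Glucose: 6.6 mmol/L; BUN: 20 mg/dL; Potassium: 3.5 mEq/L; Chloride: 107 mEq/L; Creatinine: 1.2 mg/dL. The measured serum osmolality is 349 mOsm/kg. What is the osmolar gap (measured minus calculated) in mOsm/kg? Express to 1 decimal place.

Calculated osmolality = 2·Na + glucose + BUN/2.8
= 2·139 + 6.6 + 20/2.8
= 278 + 6.60 + 7.14
= 291.74 mOsm/kg ≈ 291.7 mOsm/kg
Osmolar gap = measured − calculated = 349 − 291.7 = 57.3 mOsm/kg

57.3 mOsm/kg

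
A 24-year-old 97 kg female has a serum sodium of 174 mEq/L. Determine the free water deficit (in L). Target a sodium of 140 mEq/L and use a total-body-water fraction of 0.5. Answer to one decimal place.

TBW = 0.5 · 97 = 48.5 L
Free water deficit = TBW · (Na/140 − 1)
= 48.5 · (174/140 − 1)
= 48.5 · 0.2429
= 11.78 L

11.8 L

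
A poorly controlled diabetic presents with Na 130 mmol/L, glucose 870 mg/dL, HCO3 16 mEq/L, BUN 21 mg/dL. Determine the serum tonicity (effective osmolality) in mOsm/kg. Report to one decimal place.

308.3 mOsm/kg

Effective osmolality excludes urea (freely permeant across cell membranes):
2·Na + glucose/18
= 2·130 + 870/18
= 260 + 48.33
= 308.33 mOsm/kg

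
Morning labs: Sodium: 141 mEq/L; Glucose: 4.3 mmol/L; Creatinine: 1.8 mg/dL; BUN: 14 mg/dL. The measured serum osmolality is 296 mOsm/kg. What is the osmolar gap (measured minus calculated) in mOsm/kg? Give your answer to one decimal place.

Calculated osmolality = 2·Na + glucose + BUN/2.8
= 2·141 + 4.3 + 14/2.8
= 282 + 4.30 + 5
= 291.3 mOsm/kg ≈ 291.3 mOsm/kg
Osmolar gap = measured − calculated = 296 − 291.3 = 4.7 mOsm/kg

4.7 mOsm/kg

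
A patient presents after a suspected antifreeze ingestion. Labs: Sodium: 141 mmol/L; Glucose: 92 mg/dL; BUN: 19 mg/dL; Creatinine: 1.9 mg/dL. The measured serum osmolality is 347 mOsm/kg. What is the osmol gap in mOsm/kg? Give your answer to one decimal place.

Calculated osmolality = 2·Na + glucose/18 + BUN/2.8
= 2·141 + 92/18 + 19/2.8
= 282 + 5.11 + 6.79
= 293.9 mOsm/kg ≈ 293.9 mOsm/kg
Osmolar gap = measured − calculated = 347 − 293.9 = 53.1 mOsm/kg

53.1 mOsm/kg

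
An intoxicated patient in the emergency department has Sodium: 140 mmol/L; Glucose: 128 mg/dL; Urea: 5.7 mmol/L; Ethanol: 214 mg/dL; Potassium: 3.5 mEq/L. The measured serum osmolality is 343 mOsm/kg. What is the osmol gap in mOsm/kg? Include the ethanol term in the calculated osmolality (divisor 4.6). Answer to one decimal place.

Calculated osmolality = 2·Na + glucose/18 + urea + ethanol/4.6
= 2·140 + 128/18 + 5.7 + 214/4.6
= 280 + 7.11 + 5.70 + 46.52
= 339.33 mOsm/kg ≈ 339.3 mOsm/kg
Osmolar gap = measured − calculated = 343 − 339.3 = 3.7 mOsm/kg

3.7 mOsm/kg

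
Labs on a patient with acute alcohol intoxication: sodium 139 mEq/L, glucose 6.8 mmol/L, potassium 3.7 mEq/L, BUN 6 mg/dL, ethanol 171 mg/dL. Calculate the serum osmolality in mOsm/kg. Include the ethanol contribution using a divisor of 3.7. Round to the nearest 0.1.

Calculated osmolality = 2·Na + glucose + BUN/2.8 + ethanol/3.7
= 2·139 + 6.8 + 6/2.8 + 171/3.7
= 278 + 6.80 + 2.14 + 46.22
= 333.16 mOsm/kg

333.2 mOsm/kg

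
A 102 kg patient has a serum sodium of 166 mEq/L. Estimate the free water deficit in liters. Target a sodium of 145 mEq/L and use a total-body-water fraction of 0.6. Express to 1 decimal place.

8.9 L

TBW = 0.6 · 102 = 61.2 L
Free water deficit = TBW · (Na/145 − 1)
= 61.2 · (166/145 − 1)
= 61.2 · 0.1448
= 8.86 L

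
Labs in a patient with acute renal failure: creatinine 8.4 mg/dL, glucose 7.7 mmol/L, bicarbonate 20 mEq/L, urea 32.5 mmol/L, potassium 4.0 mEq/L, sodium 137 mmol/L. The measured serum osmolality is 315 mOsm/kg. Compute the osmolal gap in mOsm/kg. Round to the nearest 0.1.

0.8 mOsm/kg

Calculated osmolality = 2·Na + glucose + urea
= 2·137 + 7.7 + 32.5
= 274 + 7.70 + 32.50
= 314.2 mOsm/kg ≈ 314.2 mOsm/kg
Osmolar gap = measured − calculated = 315 − 314.2 = 0.8 mOsm/kg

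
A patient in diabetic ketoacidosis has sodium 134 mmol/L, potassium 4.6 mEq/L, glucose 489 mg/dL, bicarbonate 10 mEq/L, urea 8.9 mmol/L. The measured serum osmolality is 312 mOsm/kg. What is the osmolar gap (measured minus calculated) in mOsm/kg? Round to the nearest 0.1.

7.9 mOsm/kg

Calculated osmolality = 2·Na + glucose/18 + urea
= 2·134 + 489/18 + 8.9
= 268 + 27.17 + 8.90
= 304.07 mOsm/kg ≈ 304.1 mOsm/kg
Osmolar gap = measured − calculated = 312 − 304.1 = 7.9 mOsm/kg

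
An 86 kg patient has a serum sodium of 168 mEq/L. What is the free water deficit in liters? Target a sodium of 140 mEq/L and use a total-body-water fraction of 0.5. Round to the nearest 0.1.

8.6 L

TBW = 0.5 · 86 = 43 L
Free water deficit = TBW · (Na/140 − 1)
= 43 · (168/140 − 1)
= 43 · 0.2
= 8.6 L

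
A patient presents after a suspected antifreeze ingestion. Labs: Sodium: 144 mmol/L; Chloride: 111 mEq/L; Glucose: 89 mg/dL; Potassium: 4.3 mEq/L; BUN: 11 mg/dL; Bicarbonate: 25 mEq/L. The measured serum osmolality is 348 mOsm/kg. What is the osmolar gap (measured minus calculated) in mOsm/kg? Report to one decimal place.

Calculated osmolality = 2·Na + glucose/18 + BUN/2.8
= 2·144 + 89/18 + 11/2.8
= 288 + 4.94 + 3.93
= 296.87 mOsm/kg ≈ 296.9 mOsm/kg
Osmolar gap = measured − calculated = 348 − 296.9 = 51.1 mOsm/kg

51.1 mOsm/kg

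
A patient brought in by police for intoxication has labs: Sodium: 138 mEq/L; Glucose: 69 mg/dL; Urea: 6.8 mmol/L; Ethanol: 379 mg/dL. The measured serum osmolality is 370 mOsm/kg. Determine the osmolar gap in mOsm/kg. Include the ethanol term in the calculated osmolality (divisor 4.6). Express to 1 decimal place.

Calculated osmolality = 2·Na + glucose/18 + urea + ethanol/4.6
= 2·138 + 69/18 + 6.8 + 379/4.6
= 276 + 3.83 + 6.80 + 82.39
= 369.02 mOsm/kg ≈ 369.0 mOsm/kg
Osmolar gap = measured − calculated = 370 − 369.0 = 1.0 mOsm/kg

1.0 mOsm/kg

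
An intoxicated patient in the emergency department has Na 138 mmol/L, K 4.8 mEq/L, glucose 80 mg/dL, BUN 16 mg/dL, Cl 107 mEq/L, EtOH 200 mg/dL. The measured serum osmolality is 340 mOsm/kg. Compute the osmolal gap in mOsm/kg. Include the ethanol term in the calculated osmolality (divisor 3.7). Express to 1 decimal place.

-0.2 mOsm/kg

Calculated osmolality = 2·Na + glucose/18 + BUN/2.8 + ethanol/3.7
= 2·138 + 80/18 + 16/2.8 + 200/3.7
= 276 + 4.44 + 5.71 + 54.05
= 340.2 mOsm/kg ≈ 340.2 mOsm/kg
Osmolar gap = measured − calculated = 340 − 340.2 = -0.2 mOsm/kg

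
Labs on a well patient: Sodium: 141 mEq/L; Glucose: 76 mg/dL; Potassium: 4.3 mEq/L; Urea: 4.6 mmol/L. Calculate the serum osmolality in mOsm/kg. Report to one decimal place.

290.8 mOsm/kg

Calculated osmolality = 2·Na + glucose/18 + urea
= 2·141 + 76/18 + 4.6
= 282 + 4.22 + 4.60
= 290.82 mOsm/kg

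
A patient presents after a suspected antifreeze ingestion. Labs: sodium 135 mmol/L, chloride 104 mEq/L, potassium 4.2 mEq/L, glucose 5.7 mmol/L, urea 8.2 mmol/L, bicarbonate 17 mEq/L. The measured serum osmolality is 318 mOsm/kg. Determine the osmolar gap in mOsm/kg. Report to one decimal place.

Calculated osmolality = 2·Na + glucose + urea
= 2·135 + 5.7 + 8.2
= 270 + 5.70 + 8.20
= 283.9 mOsm/kg ≈ 283.9 mOsm/kg
Osmolar gap = measured − calculated = 318 − 283.9 = 34.1 mOsm/kg

34.1 mOsm/kg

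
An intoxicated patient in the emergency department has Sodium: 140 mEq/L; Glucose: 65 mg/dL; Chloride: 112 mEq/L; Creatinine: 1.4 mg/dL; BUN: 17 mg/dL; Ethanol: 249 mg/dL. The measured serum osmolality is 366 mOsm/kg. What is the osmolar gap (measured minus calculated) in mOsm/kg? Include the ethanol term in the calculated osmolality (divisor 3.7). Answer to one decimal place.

9.0 mOsm/kg

Calculated osmolality = 2·Na + glucose/18 + BUN/2.8 + ethanol/3.7
= 2·140 + 65/18 + 17/2.8 + 249/3.7
= 280 + 3.61 + 6.07 + 67.30
= 356.98 mOsm/kg ≈ 357.0 mOsm/kg
Osmolar gap = measured − calculated = 366 − 357.0 = 9.0 mOsm/kg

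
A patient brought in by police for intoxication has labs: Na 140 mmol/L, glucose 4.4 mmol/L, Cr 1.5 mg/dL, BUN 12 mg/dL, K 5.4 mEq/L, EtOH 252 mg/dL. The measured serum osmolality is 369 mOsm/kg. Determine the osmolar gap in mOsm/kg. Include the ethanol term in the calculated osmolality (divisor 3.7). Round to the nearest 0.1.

Calculated osmolality = 2·Na + glucose + BUN/2.8 + ethanol/3.7
= 2·140 + 4.4 + 12/2.8 + 252/3.7
= 280 + 4.40 + 4.29 + 68.11
= 356.8 mOsm/kg ≈ 356.8 mOsm/kg
Osmolar gap = measured − calculated = 369 − 356.8 = 12.2 mOsm/kg

12.2 mOsm/kg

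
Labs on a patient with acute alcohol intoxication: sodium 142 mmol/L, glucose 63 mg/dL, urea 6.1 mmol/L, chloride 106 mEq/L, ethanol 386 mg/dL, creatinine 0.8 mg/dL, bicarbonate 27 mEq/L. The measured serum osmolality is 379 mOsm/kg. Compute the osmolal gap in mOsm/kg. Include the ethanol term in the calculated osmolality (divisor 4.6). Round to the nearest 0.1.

Calculated osmolality = 2·Na + glucose/18 + urea + ethanol/4.6
= 2·142 + 63/18 + 6.1 + 386/4.6
= 284 + 3.50 + 6.10 + 83.91
= 377.51 mOsm/kg ≈ 377.5 mOsm/kg
Osmolar gap = measured − calculated = 379 − 377.5 = 1.5 mOsm/kg

1.5 mOsm/kg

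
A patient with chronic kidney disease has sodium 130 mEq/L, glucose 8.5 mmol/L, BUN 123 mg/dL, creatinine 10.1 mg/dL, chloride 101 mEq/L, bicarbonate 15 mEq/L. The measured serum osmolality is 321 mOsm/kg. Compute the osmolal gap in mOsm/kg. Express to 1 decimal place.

8.6 mOsm/kg

Calculated osmolality = 2·Na + glucose + BUN/2.8
= 2·130 + 8.5 + 123/2.8
= 260 + 8.50 + 43.93
= 312.43 mOsm/kg ≈ 312.4 mOsm/kg
Osmolar gap = measured − calculated = 321 − 312.4 = 8.6 mOsm/kg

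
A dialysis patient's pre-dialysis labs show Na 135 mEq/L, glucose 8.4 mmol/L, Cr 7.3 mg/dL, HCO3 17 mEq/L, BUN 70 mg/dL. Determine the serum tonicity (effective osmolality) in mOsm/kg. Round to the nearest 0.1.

278.4 mOsm/kg

Effective osmolality excludes urea (freely permeant across cell membranes):
2·Na + glucose
= 2·135 + 8.4
= 270 + 8.4
= 278.4 mOsm/kg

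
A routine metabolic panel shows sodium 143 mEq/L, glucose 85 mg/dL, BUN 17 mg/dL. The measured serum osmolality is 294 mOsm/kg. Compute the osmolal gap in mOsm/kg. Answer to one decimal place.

-2.8 mOsm/kg

Calculated osmolality = 2·Na + glucose/18 + BUN/2.8
= 2·143 + 85/18 + 17/2.8
= 286 + 4.72 + 6.07
= 296.79 mOsm/kg ≈ 296.8 mOsm/kg
Osmolar gap = measured − calculated = 294 − 296.8 = -2.8 mOsm/kg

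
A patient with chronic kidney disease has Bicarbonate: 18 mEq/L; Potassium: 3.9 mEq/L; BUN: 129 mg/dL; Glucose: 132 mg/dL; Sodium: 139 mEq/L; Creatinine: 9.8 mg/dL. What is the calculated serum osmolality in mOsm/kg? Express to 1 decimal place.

331.4 mOsm/kg

Calculated osmolality = 2·Na + glucose/18 + BUN/2.8
= 2·139 + 132/18 + 129/2.8
= 278 + 7.33 + 46.07
= 331.4 mOsm/kg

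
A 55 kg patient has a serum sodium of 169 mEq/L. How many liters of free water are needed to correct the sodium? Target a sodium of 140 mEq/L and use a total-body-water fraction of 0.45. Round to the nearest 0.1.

5.1 L

TBW = 0.45 · 55 = 24.75 L
Free water deficit = TBW · (Na/140 − 1)
= 24.75 · (169/140 − 1)
= 24.75 · 0.2071
= 5.13 L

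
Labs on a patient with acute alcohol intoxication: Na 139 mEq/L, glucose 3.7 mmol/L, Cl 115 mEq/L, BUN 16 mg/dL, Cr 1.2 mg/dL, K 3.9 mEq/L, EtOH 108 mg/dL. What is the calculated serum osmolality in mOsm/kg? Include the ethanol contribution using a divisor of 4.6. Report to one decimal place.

310.9 mOsm/kg

Calculated osmolality = 2·Na + glucose + BUN/2.8 + ethanol/4.6
= 2·139 + 3.7 + 16/2.8 + 108/4.6
= 278 + 3.70 + 5.71 + 23.48
= 310.89 mOsm/kg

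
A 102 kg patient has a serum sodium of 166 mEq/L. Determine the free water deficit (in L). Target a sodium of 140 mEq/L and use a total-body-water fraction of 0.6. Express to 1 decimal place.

11.4 L

TBW = 0.6 · 102 = 61.2 L
Free water deficit = TBW · (Na/140 − 1)
= 61.2 · (166/140 − 1)
= 61.2 · 0.1857
= 11.36 L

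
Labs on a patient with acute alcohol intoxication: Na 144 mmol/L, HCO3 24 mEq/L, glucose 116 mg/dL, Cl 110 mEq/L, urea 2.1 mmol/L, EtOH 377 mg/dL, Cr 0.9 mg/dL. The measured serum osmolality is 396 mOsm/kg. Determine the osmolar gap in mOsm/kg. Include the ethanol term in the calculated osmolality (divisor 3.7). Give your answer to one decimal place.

Calculated osmolality = 2·Na + glucose/18 + urea + ethanol/3.7
= 2·144 + 116/18 + 2.1 + 377/3.7
= 288 + 6.44 + 2.10 + 101.89
= 398.43 mOsm/kg ≈ 398.4 mOsm/kg
Osmolar gap = measured − calculated = 396 − 398.4 = -2.4 mOsm/kg

-2.4 mOsm/kg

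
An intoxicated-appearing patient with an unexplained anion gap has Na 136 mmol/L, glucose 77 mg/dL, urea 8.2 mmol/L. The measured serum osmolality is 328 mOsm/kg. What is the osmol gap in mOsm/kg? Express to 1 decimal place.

43.5 mOsm/kg

Calculated osmolality = 2·Na + glucose/18 + urea
= 2·136 + 77/18 + 8.2
= 272 + 4.28 + 8.20
= 284.48 mOsm/kg ≈ 284.5 mOsm/kg
Osmolar gap = measured − calculated = 328 − 284.5 = 43.5 mOsm/kg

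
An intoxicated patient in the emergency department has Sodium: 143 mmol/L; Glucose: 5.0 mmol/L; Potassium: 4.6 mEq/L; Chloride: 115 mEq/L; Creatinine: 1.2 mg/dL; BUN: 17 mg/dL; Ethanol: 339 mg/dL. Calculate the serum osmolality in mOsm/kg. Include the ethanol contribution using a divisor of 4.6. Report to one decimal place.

370.8 mOsm/kg

Calculated osmolality = 2·Na + glucose + BUN/2.8 + ethanol/4.6
= 2·143 + 5 + 17/2.8 + 339/4.6
= 286 + 5 + 6.07 + 73.70
= 370.77 mOsm/kg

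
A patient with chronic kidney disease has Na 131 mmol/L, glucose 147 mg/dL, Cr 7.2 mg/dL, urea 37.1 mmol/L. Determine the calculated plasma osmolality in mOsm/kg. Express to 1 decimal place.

Calculated osmolality = 2·Na + glucose/18 + urea
= 2·131 + 147/18 + 37.1
= 262 + 8.17 + 37.10
= 307.27 mOsm/kg

307.3 mOsm/kg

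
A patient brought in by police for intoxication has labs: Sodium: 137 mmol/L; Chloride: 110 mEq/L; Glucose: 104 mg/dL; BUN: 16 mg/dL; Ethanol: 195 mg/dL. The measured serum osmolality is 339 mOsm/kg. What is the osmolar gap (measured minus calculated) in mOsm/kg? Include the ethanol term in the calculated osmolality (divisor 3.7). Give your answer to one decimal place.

0.8 mOsm/kg

Calculated osmolality = 2·Na + glucose/18 + BUN/2.8 + ethanol/3.7
= 2·137 + 104/18 + 16/2.8 + 195/3.7
= 274 + 5.78 + 5.71 + 52.70
= 338.19 mOsm/kg ≈ 338.2 mOsm/kg
Osmolar gap = measured − calculated = 339 − 338.2 = 0.8 mOsm/kg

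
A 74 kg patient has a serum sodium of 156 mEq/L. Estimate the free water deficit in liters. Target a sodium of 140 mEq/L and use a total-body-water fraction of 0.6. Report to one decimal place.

TBW = 0.6 · 74 = 44.4 L
Free water deficit = TBW · (Na/140 − 1)
= 44.4 · (156/140 − 1)
= 44.4 · 0.1143
= 5.07 L

5.1 L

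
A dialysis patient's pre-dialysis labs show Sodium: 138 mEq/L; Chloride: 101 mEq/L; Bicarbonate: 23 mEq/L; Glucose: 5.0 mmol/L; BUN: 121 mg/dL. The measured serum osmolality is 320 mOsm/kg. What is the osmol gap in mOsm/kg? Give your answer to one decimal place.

Calculated osmolality = 2·Na + glucose + BUN/2.8
= 2·138 + 5 + 121/2.8
= 276 + 5 + 43.21
= 324.21 mOsm/kg ≈ 324.2 mOsm/kg
Osmolar gap = measured − calculated = 320 − 324.2 = -4.2 mOsm/kg

-4.2 mOsm/kg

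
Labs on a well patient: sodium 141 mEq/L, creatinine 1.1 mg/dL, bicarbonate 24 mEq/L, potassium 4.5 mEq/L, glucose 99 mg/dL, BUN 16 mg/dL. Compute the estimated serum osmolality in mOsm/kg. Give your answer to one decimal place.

Calculated osmolality = 2·Na + glucose/18 + BUN/2.8
= 2·141 + 99/18 + 16/2.8
= 282 + 5.50 + 5.71
= 293.21 mOsm/kg

293.2 mOsm/kg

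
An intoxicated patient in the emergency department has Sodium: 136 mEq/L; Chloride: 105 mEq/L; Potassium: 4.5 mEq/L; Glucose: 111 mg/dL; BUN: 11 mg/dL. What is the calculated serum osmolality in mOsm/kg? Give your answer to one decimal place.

Calculated osmolality = 2·Na + glucose/18 + BUN/2.8
= 2·136 + 111/18 + 11/2.8
= 272 + 6.17 + 3.93
= 282.1 mOsm/kg

282.1 mOsm/kg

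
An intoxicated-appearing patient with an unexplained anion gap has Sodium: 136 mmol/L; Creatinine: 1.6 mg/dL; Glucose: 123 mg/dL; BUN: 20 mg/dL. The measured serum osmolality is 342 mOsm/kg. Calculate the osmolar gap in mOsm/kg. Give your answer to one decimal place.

Calculated osmolality = 2·Na + glucose/18 + BUN/2.8
= 2·136 + 123/18 + 20/2.8
= 272 + 6.83 + 7.14
= 285.97 mOsm/kg ≈ 286.0 mOsm/kg
Osmolar gap = measured − calculated = 342 − 286.0 = 56.0 mOsm/kg

56.0 mOsm/kg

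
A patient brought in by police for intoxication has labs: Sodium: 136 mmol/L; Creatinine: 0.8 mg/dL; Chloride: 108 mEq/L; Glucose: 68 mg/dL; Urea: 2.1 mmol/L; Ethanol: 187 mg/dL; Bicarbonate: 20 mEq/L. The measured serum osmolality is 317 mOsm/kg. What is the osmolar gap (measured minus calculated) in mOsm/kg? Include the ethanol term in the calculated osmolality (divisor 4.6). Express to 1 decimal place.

Calculated osmolality = 2·Na + glucose/18 + urea + ethanol/4.6
= 2·136 + 68/18 + 2.1 + 187/4.6
= 272 + 3.78 + 2.10 + 40.65
= 318.53 mOsm/kg ≈ 318.5 mOsm/kg
Osmolar gap = measured − calculated = 317 − 318.5 = -1.5 mOsm/kg

-1.5 mOsm/kg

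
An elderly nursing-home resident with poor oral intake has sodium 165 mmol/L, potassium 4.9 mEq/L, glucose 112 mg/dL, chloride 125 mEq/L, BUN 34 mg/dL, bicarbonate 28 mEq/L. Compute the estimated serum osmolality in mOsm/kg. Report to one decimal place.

Calculated osmolality = 2·Na + glucose/18 + BUN/2.8
= 2·165 + 112/18 + 34/2.8
= 330 + 6.22 + 12.14
= 348.36 mOsm/kg

348.4 mOsm/kg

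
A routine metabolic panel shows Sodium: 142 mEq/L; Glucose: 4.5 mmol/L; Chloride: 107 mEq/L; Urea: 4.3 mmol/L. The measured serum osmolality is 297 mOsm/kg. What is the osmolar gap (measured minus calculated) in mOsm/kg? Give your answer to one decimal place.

4.2 mOsm/kg

Calculated osmolality = 2·Na + glucose + urea
= 2·142 + 4.5 + 4.3
= 284 + 4.50 + 4.30
= 292.8 mOsm/kg ≈ 292.8 mOsm/kg
Osmolar gap = measured − calculated = 297 − 292.8 = 4.2 mOsm/kg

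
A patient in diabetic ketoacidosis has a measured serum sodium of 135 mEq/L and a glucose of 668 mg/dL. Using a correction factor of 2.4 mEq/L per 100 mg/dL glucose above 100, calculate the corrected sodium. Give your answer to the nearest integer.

149 mEq/L

Corrected Na = measured Na + 2.4 · (glucose − 100)/100
= 135 + 2.4 · (668 − 100)/100
= 135 + 13.6
= 148.6 mEq/L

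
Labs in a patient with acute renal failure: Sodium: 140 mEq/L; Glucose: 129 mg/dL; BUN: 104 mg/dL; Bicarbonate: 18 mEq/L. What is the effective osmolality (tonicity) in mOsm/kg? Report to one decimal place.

287.2 mOsm/kg

Effective osmolality excludes urea (freely permeant across cell membranes):
2·Na + glucose/18
= 2·140 + 129/18
= 280 + 7.17
= 287.17 mOsm/kg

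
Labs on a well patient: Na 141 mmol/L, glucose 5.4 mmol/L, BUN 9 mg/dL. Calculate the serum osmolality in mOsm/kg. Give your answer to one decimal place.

Calculated osmolality = 2·Na + glucose + BUN/2.8
= 2·141 + 5.4 + 9/2.8
= 282 + 5.40 + 3.21
= 290.61 mOsm/kg

290.6 mOsm/kg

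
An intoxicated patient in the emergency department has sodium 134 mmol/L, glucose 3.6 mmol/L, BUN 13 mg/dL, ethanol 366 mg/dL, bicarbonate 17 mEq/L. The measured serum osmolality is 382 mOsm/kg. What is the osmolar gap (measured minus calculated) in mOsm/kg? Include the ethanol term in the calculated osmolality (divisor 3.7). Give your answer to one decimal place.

6.8 mOsm/kg

Calculated osmolality = 2·Na + glucose + BUN/2.8 + ethanol/3.7
= 2·134 + 3.6 + 13/2.8 + 366/3.7
= 268 + 3.60 + 4.64 + 98.92
= 375.16 mOsm/kg ≈ 375.2 mOsm/kg
Osmolar gap = measured − calculated = 382 − 375.2 = 6.8 mOsm/kg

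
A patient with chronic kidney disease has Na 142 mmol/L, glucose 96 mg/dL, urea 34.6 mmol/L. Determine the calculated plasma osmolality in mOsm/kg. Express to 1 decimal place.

Calculated osmolality = 2·Na + glucose/18 + urea
= 2·142 + 96/18 + 34.6
= 284 + 5.33 + 34.60
= 323.93 mOsm/kg

323.9 mOsm/kg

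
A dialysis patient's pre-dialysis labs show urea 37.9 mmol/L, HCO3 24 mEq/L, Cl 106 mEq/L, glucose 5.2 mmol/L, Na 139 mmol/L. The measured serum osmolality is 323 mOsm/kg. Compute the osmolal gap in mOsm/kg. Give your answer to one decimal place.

1.9 mOsm/kg

Calculated osmolality = 2·Na + glucose + urea
= 2·139 + 5.2 + 37.9
= 278 + 5.20 + 37.90
= 321.1 mOsm/kg ≈ 321.1 mOsm/kg
Osmolar gap = measured − calculated = 323 − 321.1 = 1.9 mOsm/kg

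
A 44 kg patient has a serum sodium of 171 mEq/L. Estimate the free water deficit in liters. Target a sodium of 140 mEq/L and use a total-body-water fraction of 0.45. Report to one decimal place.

4.4 L

TBW = 0.45 · 44 = 19.8 L
Free water deficit = TBW · (Na/140 − 1)
= 19.8 · (171/140 − 1)
= 19.8 · 0.2214
= 4.38 L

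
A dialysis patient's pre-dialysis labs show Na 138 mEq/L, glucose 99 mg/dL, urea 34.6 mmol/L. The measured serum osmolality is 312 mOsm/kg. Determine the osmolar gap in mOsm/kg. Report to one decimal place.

Calculated osmolality = 2·Na + glucose/18 + urea
= 2·138 + 99/18 + 34.6
= 276 + 5.50 + 34.60
= 316.1 mOsm/kg ≈ 316.1 mOsm/kg
Osmolar gap = measured − calculated = 312 − 316.1 = -4.1 mOsm/kg

-4.1 mOsm/kg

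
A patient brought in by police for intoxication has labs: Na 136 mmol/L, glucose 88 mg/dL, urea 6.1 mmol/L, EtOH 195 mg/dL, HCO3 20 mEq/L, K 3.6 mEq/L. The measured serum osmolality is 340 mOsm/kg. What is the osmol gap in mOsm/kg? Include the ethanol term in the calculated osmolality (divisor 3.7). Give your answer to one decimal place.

Calculated osmolality = 2·Na + glucose/18 + urea + ethanol/3.7
= 2·136 + 88/18 + 6.1 + 195/3.7
= 272 + 4.89 + 6.10 + 52.70
= 335.69 mOsm/kg ≈ 335.7 mOsm/kg
Osmolar gap = measured − calculated = 340 − 335.7 = 4.3 mOsm/kg

4.3 mOsm/kg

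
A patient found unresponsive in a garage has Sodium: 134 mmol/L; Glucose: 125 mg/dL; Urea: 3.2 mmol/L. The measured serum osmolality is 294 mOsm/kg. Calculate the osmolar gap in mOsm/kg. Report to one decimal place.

15.9 mOsm/kg

Calculated osmolality = 2·Na + glucose/18 + urea
= 2·134 + 125/18 + 3.2
= 268 + 6.94 + 3.20
= 278.14 mOsm/kg ≈ 278.1 mOsm/kg
Osmolar gap = measured − calculated = 294 − 278.1 = 15.9 mOsm/kg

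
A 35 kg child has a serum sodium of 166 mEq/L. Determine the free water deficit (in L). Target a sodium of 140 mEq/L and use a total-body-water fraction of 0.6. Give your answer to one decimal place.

3.9 L

TBW = 0.6 · 35 = 21 L
Free water deficit = TBW · (Na/140 − 1)
= 21 · (166/140 − 1)
= 21 · 0.1857
= 3.9 L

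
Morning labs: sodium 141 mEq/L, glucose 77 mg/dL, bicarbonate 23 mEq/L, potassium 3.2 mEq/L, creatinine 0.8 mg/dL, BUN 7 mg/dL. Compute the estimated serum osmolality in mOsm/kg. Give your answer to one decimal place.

Calculated osmolality = 2·Na + glucose/18 + BUN/2.8
= 2·141 + 77/18 + 7/2.8
= 282 + 4.28 + 2.50
= 288.78 mOsm/kg

288.8 mOsm/kg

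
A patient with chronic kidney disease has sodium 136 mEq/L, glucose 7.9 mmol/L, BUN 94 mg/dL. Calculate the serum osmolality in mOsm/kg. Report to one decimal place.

Calculated osmolality = 2·Na + glucose + BUN/2.8
= 2·136 + 7.9 + 94/2.8
= 272 + 7.90 + 33.57
= 313.47 mOsm/kg

313.5 mOsm/kg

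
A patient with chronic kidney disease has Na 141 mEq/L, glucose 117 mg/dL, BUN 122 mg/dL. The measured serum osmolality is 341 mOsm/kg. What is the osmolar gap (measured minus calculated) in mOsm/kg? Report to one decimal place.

Calculated osmolality = 2·Na + glucose/18 + BUN/2.8
= 2·141 + 117/18 + 122/2.8
= 282 + 6.50 + 43.57
= 332.07 mOsm/kg ≈ 332.1 mOsm/kg
Osmolar gap = measured − calculated = 341 − 332.1 = 8.9 mOsm/kg

8.9 mOsm/kg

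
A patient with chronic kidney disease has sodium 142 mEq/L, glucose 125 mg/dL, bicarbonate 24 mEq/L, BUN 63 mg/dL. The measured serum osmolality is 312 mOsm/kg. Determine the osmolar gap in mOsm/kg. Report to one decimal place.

-1.4 mOsm/kg

Calculated osmolality = 2·Na + glucose/18 + BUN/2.8
= 2·142 + 125/18 + 63/2.8
= 284 + 6.94 + 22.50
= 313.44 mOsm/kg ≈ 313.4 mOsm/kg
Osmolar gap = measured − calculated = 312 − 313.4 = -1.4 mOsm/kg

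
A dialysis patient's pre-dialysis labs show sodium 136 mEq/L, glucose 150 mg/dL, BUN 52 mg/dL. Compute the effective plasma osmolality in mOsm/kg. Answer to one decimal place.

Effective osmolality excludes urea (freely permeant across cell membranes):
2·Na + glucose/18
= 2·136 + 150/18
= 272 + 8.33
= 280.33 mOsm/kg

280.3 mOsm/kg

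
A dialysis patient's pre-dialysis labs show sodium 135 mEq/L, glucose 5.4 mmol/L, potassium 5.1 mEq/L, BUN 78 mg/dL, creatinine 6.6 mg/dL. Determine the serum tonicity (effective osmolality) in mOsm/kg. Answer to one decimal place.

275.4 mOsm/kg

Effective osmolality excludes urea (freely permeant across cell membranes):
2·Na + glucose
= 2·135 + 5.4
= 270 + 5.4
= 275.4 mOsm/kg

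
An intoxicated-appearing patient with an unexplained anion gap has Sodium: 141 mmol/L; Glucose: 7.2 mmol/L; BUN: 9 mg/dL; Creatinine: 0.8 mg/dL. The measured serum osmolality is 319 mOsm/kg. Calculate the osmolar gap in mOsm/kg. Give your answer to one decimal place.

Calculated osmolality = 2·Na + glucose + BUN/2.8
= 2·141 + 7.2 + 9/2.8
= 282 + 7.20 + 3.21
= 292.41 mOsm/kg ≈ 292.4 mOsm/kg
Osmolar gap = measured − calculated = 319 − 292.4 = 26.6 mOsm/kg

26.6 mOsm/kg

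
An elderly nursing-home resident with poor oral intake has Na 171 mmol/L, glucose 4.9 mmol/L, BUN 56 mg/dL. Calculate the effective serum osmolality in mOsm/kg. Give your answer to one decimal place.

346.9 mOsm/kg

Effective osmolality excludes urea (freely permeant across cell membranes):
2·Na + glucose
= 2·171 + 4.9
= 342 + 4.9
= 346.9 mOsm/kg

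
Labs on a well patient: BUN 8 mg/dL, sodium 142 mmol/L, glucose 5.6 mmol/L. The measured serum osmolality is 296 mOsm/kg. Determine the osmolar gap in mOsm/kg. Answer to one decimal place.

Calculated osmolality = 2·Na + glucose + BUN/2.8
= 2·142 + 5.6 + 8/2.8
= 284 + 5.60 + 2.86
= 292.46 mOsm/kg ≈ 292.5 mOsm/kg
Osmolar gap = measured − calculated = 296 − 292.5 = 3.5 mOsm/kg

3.5 mOsm/kg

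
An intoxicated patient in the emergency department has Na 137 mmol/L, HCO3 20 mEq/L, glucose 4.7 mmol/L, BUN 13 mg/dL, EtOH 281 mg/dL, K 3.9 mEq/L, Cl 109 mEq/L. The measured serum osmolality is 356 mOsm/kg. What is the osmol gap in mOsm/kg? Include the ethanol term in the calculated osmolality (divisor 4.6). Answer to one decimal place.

Calculated osmolality = 2·Na + glucose + BUN/2.8 + ethanol/4.6
= 2·137 + 4.7 + 13/2.8 + 281/4.6
= 274 + 4.70 + 4.64 + 61.09
= 344.43 mOsm/kg ≈ 344.4 mOsm/kg
Osmolar gap = measured − calculated = 356 − 344.4 = 11.6 mOsm/kg

11.6 mOsm/kg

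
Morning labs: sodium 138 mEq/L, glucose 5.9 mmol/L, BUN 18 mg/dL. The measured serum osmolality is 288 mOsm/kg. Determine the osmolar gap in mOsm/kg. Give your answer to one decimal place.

-0.3 mOsm/kg

Calculated osmolality = 2·Na + glucose + BUN/2.8
= 2·138 + 5.9 + 18/2.8
= 276 + 5.90 + 6.43
= 288.33 mOsm/kg ≈ 288.3 mOsm/kg
Osmolar gap = measured − calculated = 288 − 288.3 = -0.3 mOsm/kg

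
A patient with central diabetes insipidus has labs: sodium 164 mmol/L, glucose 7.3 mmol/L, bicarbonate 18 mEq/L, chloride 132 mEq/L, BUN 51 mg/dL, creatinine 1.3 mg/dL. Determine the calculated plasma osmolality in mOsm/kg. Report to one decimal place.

353.5 mOsm/kg

Calculated osmolality = 2·Na + glucose + BUN/2.8
= 2·164 + 7.3 + 51/2.8
= 328 + 7.30 + 18.21
= 353.51 mOsm/kg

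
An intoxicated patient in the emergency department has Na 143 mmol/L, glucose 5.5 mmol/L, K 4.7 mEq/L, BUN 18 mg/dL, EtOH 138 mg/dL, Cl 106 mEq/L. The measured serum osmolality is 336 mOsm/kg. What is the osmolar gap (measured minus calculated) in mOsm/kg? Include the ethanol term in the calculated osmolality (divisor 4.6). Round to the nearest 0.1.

8.1 mOsm/kg

Calculated osmolality = 2·Na + glucose + BUN/2.8 + ethanol/4.6
= 2·143 + 5.5 + 18/2.8 + 138/4.6
= 286 + 5.50 + 6.43 + 30
= 327.93 mOsm/kg ≈ 327.9 mOsm/kg
Osmolar gap = measured − calculated = 336 − 327.9 = 8.1 mOsm/kg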